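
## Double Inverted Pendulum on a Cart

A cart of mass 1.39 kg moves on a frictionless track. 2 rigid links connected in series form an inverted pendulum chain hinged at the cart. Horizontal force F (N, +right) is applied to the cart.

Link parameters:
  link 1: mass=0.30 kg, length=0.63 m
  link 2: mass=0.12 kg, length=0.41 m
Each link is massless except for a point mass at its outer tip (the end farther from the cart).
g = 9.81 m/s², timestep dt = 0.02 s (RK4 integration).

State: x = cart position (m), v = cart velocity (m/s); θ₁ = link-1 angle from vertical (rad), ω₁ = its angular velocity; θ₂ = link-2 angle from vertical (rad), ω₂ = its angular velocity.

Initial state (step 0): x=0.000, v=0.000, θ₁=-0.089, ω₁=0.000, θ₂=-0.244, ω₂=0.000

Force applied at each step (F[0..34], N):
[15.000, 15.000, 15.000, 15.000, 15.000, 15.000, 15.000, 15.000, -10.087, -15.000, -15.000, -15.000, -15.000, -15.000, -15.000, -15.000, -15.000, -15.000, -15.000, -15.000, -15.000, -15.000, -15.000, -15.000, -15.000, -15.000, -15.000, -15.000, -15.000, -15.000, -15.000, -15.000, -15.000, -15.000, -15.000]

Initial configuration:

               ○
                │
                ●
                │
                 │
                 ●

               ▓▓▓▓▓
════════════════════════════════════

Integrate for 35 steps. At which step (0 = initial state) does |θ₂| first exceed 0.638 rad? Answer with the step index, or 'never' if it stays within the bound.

Answer: never

Derivation:
apply F[0]=+15.000 → step 1: x=0.002, v=0.221, θ₁=-0.093, ω₁=-0.360, θ₂=-0.245, ω₂=-0.091
apply F[1]=+15.000 → step 2: x=0.009, v=0.441, θ₁=-0.103, ω₁=-0.723, θ₂=-0.248, ω₂=-0.176
apply F[2]=+15.000 → step 3: x=0.020, v=0.662, θ₁=-0.122, ω₁=-1.093, θ₂=-0.252, ω₂=-0.250
apply F[3]=+15.000 → step 4: x=0.035, v=0.884, θ₁=-0.147, ω₁=-1.473, θ₂=-0.258, ω₂=-0.309
apply F[4]=+15.000 → step 5: x=0.055, v=1.106, θ₁=-0.181, ω₁=-1.863, θ₂=-0.264, ω₂=-0.350
apply F[5]=+15.000 → step 6: x=0.080, v=1.327, θ₁=-0.222, ω₁=-2.266, θ₂=-0.271, ω₂=-0.372
apply F[6]=+15.000 → step 7: x=0.108, v=1.547, θ₁=-0.271, ω₁=-2.679, θ₂=-0.279, ω₂=-0.378
apply F[7]=+15.000 → step 8: x=0.141, v=1.765, θ₁=-0.329, ω₁=-3.101, θ₂=-0.286, ω₂=-0.378
apply F[8]=-10.087 → step 9: x=0.175, v=1.632, θ₁=-0.390, ω₁=-3.017, θ₂=-0.294, ω₂=-0.351
apply F[9]=-15.000 → step 10: x=0.206, v=1.434, θ₁=-0.449, ω₁=-2.870, θ₂=-0.300, ω₂=-0.288
apply F[10]=-15.000 → step 11: x=0.233, v=1.241, θ₁=-0.505, ω₁=-2.757, θ₂=-0.305, ω₂=-0.193
apply F[11]=-15.000 → step 12: x=0.256, v=1.051, θ₁=-0.559, ω₁=-2.679, θ₂=-0.308, ω₂=-0.063
apply F[12]=-15.000 → step 13: x=0.275, v=0.864, θ₁=-0.613, ω₁=-2.633, θ₂=-0.307, ω₂=0.099
apply F[13]=-15.000 → step 14: x=0.290, v=0.679, θ₁=-0.665, ω₁=-2.618, θ₂=-0.304, ω₂=0.292
apply F[14]=-15.000 → step 15: x=0.302, v=0.496, θ₁=-0.717, ω₁=-2.630, θ₂=-0.296, ω₂=0.515
apply F[15]=-15.000 → step 16: x=0.310, v=0.314, θ₁=-0.770, ω₁=-2.669, θ₂=-0.283, ω₂=0.763
apply F[16]=-15.000 → step 17: x=0.315, v=0.133, θ₁=-0.824, ω₁=-2.733, θ₂=-0.265, ω₂=1.032
apply F[17]=-15.000 → step 18: x=0.315, v=-0.049, θ₁=-0.880, ω₁=-2.817, θ₂=-0.241, ω₂=1.316
apply F[18]=-15.000 → step 19: x=0.313, v=-0.233, θ₁=-0.937, ω₁=-2.921, θ₂=-0.212, ω₂=1.608
apply F[19]=-15.000 → step 20: x=0.306, v=-0.418, θ₁=-0.997, ω₁=-3.041, θ₂=-0.177, ω₂=1.901
apply F[20]=-15.000 → step 21: x=0.296, v=-0.606, θ₁=-1.059, ω₁=-3.176, θ₂=-0.136, ω₂=2.184
apply F[21]=-15.000 → step 22: x=0.282, v=-0.797, θ₁=-1.124, ω₁=-3.324, θ₂=-0.090, ω₂=2.450
apply F[22]=-15.000 → step 23: x=0.264, v=-0.991, θ₁=-1.192, ω₁=-3.484, θ₂=-0.038, ω₂=2.688
apply F[23]=-15.000 → step 24: x=0.242, v=-1.188, θ₁=-1.263, ω₁=-3.657, θ₂=0.017, ω₂=2.890
apply F[24]=-15.000 → step 25: x=0.216, v=-1.391, θ₁=-1.338, ω₁=-3.846, θ₂=0.077, ω₂=3.047
apply F[25]=-15.000 → step 26: x=0.187, v=-1.597, θ₁=-1.417, ω₁=-4.055, θ₂=0.139, ω₂=3.150
apply F[26]=-15.000 → step 27: x=0.152, v=-1.810, θ₁=-1.501, ω₁=-4.289, θ₂=0.202, ω₂=3.188
apply F[27]=-15.000 → step 28: x=0.114, v=-2.029, θ₁=-1.589, ω₁=-4.556, θ₂=0.266, ω₂=3.147
apply F[28]=-15.000 → step 29: x=0.071, v=-2.258, θ₁=-1.683, ω₁=-4.866, θ₂=0.328, ω₂=3.014
apply F[29]=-15.000 → step 30: x=0.024, v=-2.498, θ₁=-1.784, ω₁=-5.230, θ₂=0.386, ω₂=2.774
apply F[30]=-15.000 → step 31: x=-0.029, v=-2.753, θ₁=-1.893, ω₁=-5.660, θ₂=0.438, ω₂=2.415
apply F[31]=-15.000 → step 32: x=-0.087, v=-3.028, θ₁=-2.011, ω₁=-6.166, θ₂=0.482, ω₂=1.937
apply F[32]=-15.000 → step 33: x=-0.150, v=-3.328, θ₁=-2.140, ω₁=-6.753, θ₂=0.515, ω₂=1.361
apply F[33]=-15.000 → step 34: x=-0.220, v=-3.654, θ₁=-2.282, ω₁=-7.413, θ₂=0.536, ω₂=0.754
apply F[34]=-15.000 → step 35: x=-0.296, v=-4.005, θ₁=-2.437, ω₁=-8.119, θ₂=0.545, ω₂=0.242
max |θ₂| = 0.545 ≤ 0.638 over all 36 states.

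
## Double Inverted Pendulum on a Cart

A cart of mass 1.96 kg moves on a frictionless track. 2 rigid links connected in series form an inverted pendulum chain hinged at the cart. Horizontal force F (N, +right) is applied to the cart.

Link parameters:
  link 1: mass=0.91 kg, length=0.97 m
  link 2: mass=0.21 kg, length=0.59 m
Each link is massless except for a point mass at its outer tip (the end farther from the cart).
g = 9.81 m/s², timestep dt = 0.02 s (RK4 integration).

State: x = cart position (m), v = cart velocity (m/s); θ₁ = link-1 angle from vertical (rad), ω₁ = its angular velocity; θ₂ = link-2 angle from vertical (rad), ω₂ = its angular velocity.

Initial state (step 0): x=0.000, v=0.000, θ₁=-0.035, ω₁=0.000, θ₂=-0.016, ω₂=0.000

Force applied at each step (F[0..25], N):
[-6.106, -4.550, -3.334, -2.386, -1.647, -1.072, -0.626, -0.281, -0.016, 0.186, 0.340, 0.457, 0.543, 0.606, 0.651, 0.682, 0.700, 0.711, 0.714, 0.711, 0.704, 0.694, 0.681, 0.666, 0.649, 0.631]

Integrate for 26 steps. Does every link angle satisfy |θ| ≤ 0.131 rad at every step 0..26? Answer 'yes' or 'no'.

Answer: yes

Derivation:
apply F[0]=-6.106 → step 1: x=-0.001, v=-0.058, θ₁=-0.034, ω₁=0.052, θ₂=-0.016, ω₂=0.008
apply F[1]=-4.550 → step 2: x=-0.002, v=-0.101, θ₁=-0.033, ω₁=0.088, θ₂=-0.016, ω₂=0.015
apply F[2]=-3.334 → step 3: x=-0.004, v=-0.131, θ₁=-0.031, ω₁=0.112, θ₂=-0.015, ω₂=0.022
apply F[3]=-2.386 → step 4: x=-0.007, v=-0.152, θ₁=-0.029, ω₁=0.127, θ₂=-0.015, ω₂=0.028
apply F[4]=-1.647 → step 5: x=-0.011, v=-0.166, θ₁=-0.026, ω₁=0.135, θ₂=-0.014, ω₂=0.033
apply F[5]=-1.072 → step 6: x=-0.014, v=-0.174, θ₁=-0.023, ω₁=0.138, θ₂=-0.013, ω₂=0.038
apply F[6]=-0.626 → step 7: x=-0.017, v=-0.178, θ₁=-0.021, ω₁=0.138, θ₂=-0.013, ω₂=0.041
apply F[7]=-0.281 → step 8: x=-0.021, v=-0.179, θ₁=-0.018, ω₁=0.134, θ₂=-0.012, ω₂=0.044
apply F[8]=-0.016 → step 9: x=-0.025, v=-0.177, θ₁=-0.015, ω₁=0.129, θ₂=-0.011, ω₂=0.046
apply F[9]=+0.186 → step 10: x=-0.028, v=-0.174, θ₁=-0.013, ω₁=0.122, θ₂=-0.010, ω₂=0.048
apply F[10]=+0.340 → step 11: x=-0.032, v=-0.169, θ₁=-0.010, ω₁=0.115, θ₂=-0.009, ω₂=0.049
apply F[11]=+0.457 → step 12: x=-0.035, v=-0.163, θ₁=-0.008, ω₁=0.107, θ₂=-0.008, ω₂=0.049
apply F[12]=+0.543 → step 13: x=-0.038, v=-0.157, θ₁=-0.006, ω₁=0.099, θ₂=-0.007, ω₂=0.049
apply F[13]=+0.606 → step 14: x=-0.041, v=-0.150, θ₁=-0.004, ω₁=0.091, θ₂=-0.006, ω₂=0.048
apply F[14]=+0.651 → step 15: x=-0.044, v=-0.143, θ₁=-0.002, ω₁=0.084, θ₂=-0.005, ω₂=0.047
apply F[15]=+0.682 → step 16: x=-0.047, v=-0.136, θ₁=-0.001, ω₁=0.076, θ₂=-0.004, ω₂=0.046
apply F[16]=+0.700 → step 17: x=-0.049, v=-0.129, θ₁=0.001, ω₁=0.069, θ₂=-0.003, ω₂=0.044
apply F[17]=+0.711 → step 18: x=-0.052, v=-0.122, θ₁=0.002, ω₁=0.062, θ₂=-0.002, ω₂=0.043
apply F[18]=+0.714 → step 19: x=-0.054, v=-0.115, θ₁=0.003, ω₁=0.055, θ₂=-0.002, ω₂=0.041
apply F[19]=+0.711 → step 20: x=-0.057, v=-0.108, θ₁=0.004, ω₁=0.049, θ₂=-0.001, ω₂=0.039
apply F[20]=+0.704 → step 21: x=-0.059, v=-0.101, θ₁=0.005, ω₁=0.044, θ₂=-0.000, ω₂=0.037
apply F[21]=+0.694 → step 22: x=-0.061, v=-0.095, θ₁=0.006, ω₁=0.038, θ₂=0.001, ω₂=0.034
apply F[22]=+0.681 → step 23: x=-0.062, v=-0.089, θ₁=0.007, ω₁=0.033, θ₂=0.001, ω₂=0.032
apply F[23]=+0.666 → step 24: x=-0.064, v=-0.083, θ₁=0.007, ω₁=0.029, θ₂=0.002, ω₂=0.030
apply F[24]=+0.649 → step 25: x=-0.066, v=-0.077, θ₁=0.008, ω₁=0.025, θ₂=0.002, ω₂=0.028
apply F[25]=+0.631 → step 26: x=-0.067, v=-0.071, θ₁=0.008, ω₁=0.021, θ₂=0.003, ω₂=0.026
Max |angle| over trajectory = 0.035 rad; bound = 0.131 → within bound.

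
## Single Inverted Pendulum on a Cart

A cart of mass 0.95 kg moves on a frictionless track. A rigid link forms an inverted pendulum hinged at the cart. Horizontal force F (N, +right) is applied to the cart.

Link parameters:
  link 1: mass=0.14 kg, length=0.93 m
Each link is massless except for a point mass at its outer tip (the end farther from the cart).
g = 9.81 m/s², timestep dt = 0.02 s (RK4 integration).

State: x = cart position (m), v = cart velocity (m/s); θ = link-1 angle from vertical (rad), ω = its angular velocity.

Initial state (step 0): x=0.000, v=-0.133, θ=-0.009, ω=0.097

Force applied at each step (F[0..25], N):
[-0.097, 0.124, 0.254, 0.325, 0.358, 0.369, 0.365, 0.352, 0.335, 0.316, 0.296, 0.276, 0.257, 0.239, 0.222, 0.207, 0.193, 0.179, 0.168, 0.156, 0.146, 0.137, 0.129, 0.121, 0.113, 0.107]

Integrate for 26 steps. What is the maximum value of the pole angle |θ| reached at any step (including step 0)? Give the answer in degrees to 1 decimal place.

apply F[0]=-0.097 → step 1: x=-0.003, v=-0.135, θ=-0.007, ω=0.097
apply F[1]=+0.124 → step 2: x=-0.005, v=-0.132, θ=-0.005, ω=0.093
apply F[2]=+0.254 → step 3: x=-0.008, v=-0.127, θ=-0.003, ω=0.086
apply F[3]=+0.325 → step 4: x=-0.010, v=-0.120, θ=-0.002, ω=0.078
apply F[4]=+0.358 → step 5: x=-0.013, v=-0.112, θ=-0.000, ω=0.070
apply F[5]=+0.369 → step 6: x=-0.015, v=-0.104, θ=0.001, ω=0.062
apply F[6]=+0.365 → step 7: x=-0.017, v=-0.097, θ=0.002, ω=0.054
apply F[7]=+0.352 → step 8: x=-0.019, v=-0.089, θ=0.003, ω=0.046
apply F[8]=+0.335 → step 9: x=-0.020, v=-0.082, θ=0.004, ω=0.040
apply F[9]=+0.316 → step 10: x=-0.022, v=-0.076, θ=0.005, ω=0.034
apply F[10]=+0.296 → step 11: x=-0.024, v=-0.070, θ=0.005, ω=0.028
apply F[11]=+0.276 → step 12: x=-0.025, v=-0.064, θ=0.006, ω=0.023
apply F[12]=+0.257 → step 13: x=-0.026, v=-0.059, θ=0.006, ω=0.019
apply F[13]=+0.239 → step 14: x=-0.027, v=-0.054, θ=0.007, ω=0.015
apply F[14]=+0.222 → step 15: x=-0.028, v=-0.050, θ=0.007, ω=0.012
apply F[15]=+0.207 → step 16: x=-0.029, v=-0.045, θ=0.007, ω=0.009
apply F[16]=+0.193 → step 17: x=-0.030, v=-0.042, θ=0.007, ω=0.006
apply F[17]=+0.179 → step 18: x=-0.031, v=-0.038, θ=0.007, ω=0.004
apply F[18]=+0.168 → step 19: x=-0.032, v=-0.035, θ=0.008, ω=0.002
apply F[19]=+0.156 → step 20: x=-0.032, v=-0.032, θ=0.008, ω=0.000
apply F[20]=+0.146 → step 21: x=-0.033, v=-0.029, θ=0.008, ω=-0.001
apply F[21]=+0.137 → step 22: x=-0.033, v=-0.026, θ=0.008, ω=-0.002
apply F[22]=+0.129 → step 23: x=-0.034, v=-0.024, θ=0.007, ω=-0.004
apply F[23]=+0.121 → step 24: x=-0.034, v=-0.021, θ=0.007, ω=-0.004
apply F[24]=+0.113 → step 25: x=-0.035, v=-0.019, θ=0.007, ω=-0.005
apply F[25]=+0.107 → step 26: x=-0.035, v=-0.017, θ=0.007, ω=-0.006
Max |angle| over trajectory = 0.009 rad = 0.5°.

Answer: 0.5°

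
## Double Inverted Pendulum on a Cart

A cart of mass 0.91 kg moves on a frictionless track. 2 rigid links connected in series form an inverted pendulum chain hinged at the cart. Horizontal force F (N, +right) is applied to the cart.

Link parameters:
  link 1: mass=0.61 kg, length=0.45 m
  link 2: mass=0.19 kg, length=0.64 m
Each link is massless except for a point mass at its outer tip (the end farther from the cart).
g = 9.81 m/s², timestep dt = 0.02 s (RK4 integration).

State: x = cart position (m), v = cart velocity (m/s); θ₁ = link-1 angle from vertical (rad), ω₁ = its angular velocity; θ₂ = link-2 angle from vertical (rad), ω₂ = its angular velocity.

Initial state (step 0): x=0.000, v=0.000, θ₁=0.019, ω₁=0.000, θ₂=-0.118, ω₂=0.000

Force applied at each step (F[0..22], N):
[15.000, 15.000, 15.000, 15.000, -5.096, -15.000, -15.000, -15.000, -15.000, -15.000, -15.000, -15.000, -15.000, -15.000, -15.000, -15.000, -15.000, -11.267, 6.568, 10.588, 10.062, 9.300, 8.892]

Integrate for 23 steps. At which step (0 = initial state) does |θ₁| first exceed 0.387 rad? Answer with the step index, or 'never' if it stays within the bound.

apply F[0]=+15.000 → step 1: x=0.003, v=0.327, θ₁=0.012, ω₁=-0.700, θ₂=-0.119, ω₂=-0.055
apply F[1]=+15.000 → step 2: x=0.013, v=0.656, θ₁=-0.009, ω₁=-1.415, θ₂=-0.120, ω₂=-0.101
apply F[2]=+15.000 → step 3: x=0.030, v=0.989, θ₁=-0.045, ω₁=-2.156, θ₂=-0.123, ω₂=-0.132
apply F[3]=+15.000 → step 4: x=0.053, v=1.325, θ₁=-0.096, ω₁=-2.927, θ₂=-0.125, ω₂=-0.146
apply F[4]=-5.096 → step 5: x=0.078, v=1.228, θ₁=-0.152, ω₁=-2.766, θ₂=-0.128, ω₂=-0.146
apply F[5]=-15.000 → step 6: x=0.100, v=0.928, θ₁=-0.202, ω₁=-2.194, θ₂=-0.131, ω₂=-0.127
apply F[6]=-15.000 → step 7: x=0.115, v=0.641, θ₁=-0.241, ω₁=-1.682, θ₂=-0.133, ω₂=-0.086
apply F[7]=-15.000 → step 8: x=0.125, v=0.365, θ₁=-0.270, ω₁=-1.218, θ₂=-0.134, ω₂=-0.026
apply F[8]=-15.000 → step 9: x=0.130, v=0.097, θ₁=-0.290, ω₁=-0.791, θ₂=-0.134, ω₂=0.049
apply F[9]=-15.000 → step 10: x=0.129, v=-0.167, θ₁=-0.301, ω₁=-0.387, θ₂=-0.132, ω₂=0.135
apply F[10]=-15.000 → step 11: x=0.123, v=-0.427, θ₁=-0.305, ω₁=0.004, θ₂=-0.129, ω₂=0.227
apply F[11]=-15.000 → step 12: x=0.112, v=-0.688, θ₁=-0.301, ω₁=0.395, θ₂=-0.123, ω₂=0.322
apply F[12]=-15.000 → step 13: x=0.096, v=-0.952, θ₁=-0.289, ω₁=0.798, θ₂=-0.116, ω₂=0.415
apply F[13]=-15.000 → step 14: x=0.074, v=-1.220, θ₁=-0.269, ω₁=1.223, θ₂=-0.107, ω₂=0.501
apply F[14]=-15.000 → step 15: x=0.047, v=-1.497, θ₁=-0.240, ω₁=1.683, θ₂=-0.096, ω₂=0.576
apply F[15]=-15.000 → step 16: x=0.014, v=-1.785, θ₁=-0.201, ω₁=2.191, θ₂=-0.084, ω₂=0.635
apply F[16]=-15.000 → step 17: x=-0.024, v=-2.085, θ₁=-0.152, ω₁=2.758, θ₂=-0.071, ω₂=0.674
apply F[17]=-11.267 → step 18: x=-0.068, v=-2.317, θ₁=-0.092, ω₁=3.211, θ₂=-0.057, ω₂=0.691
apply F[18]=+6.568 → step 19: x=-0.113, v=-2.167, θ₁=-0.032, ω₁=2.851, θ₂=-0.043, ω₂=0.693
apply F[19]=+10.588 → step 20: x=-0.154, v=-1.934, θ₁=0.020, ω₁=2.333, θ₂=-0.029, ω₂=0.685
apply F[20]=+10.062 → step 21: x=-0.191, v=-1.719, θ₁=0.062, ω₁=1.881, θ₂=-0.016, ω₂=0.663
apply F[21]=+9.300 → step 22: x=-0.223, v=-1.527, θ₁=0.096, ω₁=1.502, θ₂=-0.003, ω₂=0.630
apply F[22]=+8.892 → step 23: x=-0.252, v=-1.351, θ₁=0.122, ω₁=1.174, θ₂=0.009, ω₂=0.587
max |θ₁| = 0.305 ≤ 0.387 over all 24 states.

Answer: never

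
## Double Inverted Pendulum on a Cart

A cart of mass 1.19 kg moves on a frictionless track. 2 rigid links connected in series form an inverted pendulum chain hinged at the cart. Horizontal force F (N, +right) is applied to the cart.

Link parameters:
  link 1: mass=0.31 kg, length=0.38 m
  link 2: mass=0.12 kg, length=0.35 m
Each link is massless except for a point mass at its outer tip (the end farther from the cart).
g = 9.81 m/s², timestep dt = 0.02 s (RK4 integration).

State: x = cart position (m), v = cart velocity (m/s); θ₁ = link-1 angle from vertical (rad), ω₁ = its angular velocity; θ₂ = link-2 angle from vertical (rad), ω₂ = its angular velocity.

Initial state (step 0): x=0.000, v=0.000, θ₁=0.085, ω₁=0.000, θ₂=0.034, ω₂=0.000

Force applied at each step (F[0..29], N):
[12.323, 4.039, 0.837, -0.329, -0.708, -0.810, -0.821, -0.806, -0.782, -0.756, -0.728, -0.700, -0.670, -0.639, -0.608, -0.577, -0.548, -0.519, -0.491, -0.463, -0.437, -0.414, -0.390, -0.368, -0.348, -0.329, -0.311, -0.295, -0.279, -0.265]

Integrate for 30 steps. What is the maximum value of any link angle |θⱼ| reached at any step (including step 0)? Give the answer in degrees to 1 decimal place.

Answer: 4.9°

Derivation:
apply F[0]=+12.323 → step 1: x=0.002, v=0.201, θ₁=0.080, ω₁=-0.473, θ₂=0.034, ω₂=-0.042
apply F[1]=+4.039 → step 2: x=0.007, v=0.263, θ₁=0.070, ω₁=-0.590, θ₂=0.032, ω₂=-0.075
apply F[2]=+0.837 → step 3: x=0.012, v=0.273, θ₁=0.058, ω₁=-0.575, θ₂=0.031, ω₂=-0.099
apply F[3]=-0.329 → step 4: x=0.017, v=0.264, θ₁=0.047, ω₁=-0.520, θ₂=0.028, ω₂=-0.117
apply F[4]=-0.708 → step 5: x=0.022, v=0.249, θ₁=0.037, ω₁=-0.456, θ₂=0.026, ω₂=-0.128
apply F[5]=-0.810 → step 6: x=0.027, v=0.233, θ₁=0.029, ω₁=-0.395, θ₂=0.023, ω₂=-0.135
apply F[6]=-0.821 → step 7: x=0.032, v=0.217, θ₁=0.022, ω₁=-0.341, θ₂=0.021, ω₂=-0.137
apply F[7]=-0.806 → step 8: x=0.036, v=0.202, θ₁=0.015, ω₁=-0.293, θ₂=0.018, ω₂=-0.136
apply F[8]=-0.782 → step 9: x=0.040, v=0.188, θ₁=0.010, ω₁=-0.250, θ₂=0.015, ω₂=-0.133
apply F[9]=-0.756 → step 10: x=0.044, v=0.175, θ₁=0.005, ω₁=-0.213, θ₂=0.013, ω₂=-0.128
apply F[10]=-0.728 → step 11: x=0.047, v=0.163, θ₁=0.001, ω₁=-0.180, θ₂=0.010, ω₂=-0.122
apply F[11]=-0.700 → step 12: x=0.050, v=0.151, θ₁=-0.002, ω₁=-0.151, θ₂=0.008, ω₂=-0.114
apply F[12]=-0.670 → step 13: x=0.053, v=0.140, θ₁=-0.005, ω₁=-0.126, θ₂=0.006, ω₂=-0.106
apply F[13]=-0.639 → step 14: x=0.056, v=0.130, θ₁=-0.007, ω₁=-0.104, θ₂=0.004, ω₂=-0.098
apply F[14]=-0.608 → step 15: x=0.058, v=0.120, θ₁=-0.009, ω₁=-0.085, θ₂=0.002, ω₂=-0.090
apply F[15]=-0.577 → step 16: x=0.060, v=0.111, θ₁=-0.011, ω₁=-0.069, θ₂=-0.000, ω₂=-0.082
apply F[16]=-0.548 → step 17: x=0.063, v=0.103, θ₁=-0.012, ω₁=-0.055, θ₂=-0.002, ω₂=-0.073
apply F[17]=-0.519 → step 18: x=0.065, v=0.095, θ₁=-0.013, ω₁=-0.042, θ₂=-0.003, ω₂=-0.066
apply F[18]=-0.491 → step 19: x=0.066, v=0.088, θ₁=-0.014, ω₁=-0.032, θ₂=-0.004, ω₂=-0.058
apply F[19]=-0.463 → step 20: x=0.068, v=0.081, θ₁=-0.014, ω₁=-0.023, θ₂=-0.005, ω₂=-0.051
apply F[20]=-0.437 → step 21: x=0.070, v=0.074, θ₁=-0.014, ω₁=-0.015, θ₂=-0.006, ω₂=-0.045
apply F[21]=-0.414 → step 22: x=0.071, v=0.068, θ₁=-0.015, ω₁=-0.009, θ₂=-0.007, ω₂=-0.039
apply F[22]=-0.390 → step 23: x=0.072, v=0.063, θ₁=-0.015, ω₁=-0.003, θ₂=-0.008, ω₂=-0.033
apply F[23]=-0.368 → step 24: x=0.074, v=0.058, θ₁=-0.015, ω₁=0.001, θ₂=-0.008, ω₂=-0.028
apply F[24]=-0.348 → step 25: x=0.075, v=0.053, θ₁=-0.015, ω₁=0.005, θ₂=-0.009, ω₂=-0.023
apply F[25]=-0.329 → step 26: x=0.076, v=0.049, θ₁=-0.015, ω₁=0.008, θ₂=-0.009, ω₂=-0.019
apply F[26]=-0.311 → step 27: x=0.077, v=0.044, θ₁=-0.015, ω₁=0.010, θ₂=-0.010, ω₂=-0.015
apply F[27]=-0.295 → step 28: x=0.078, v=0.040, θ₁=-0.014, ω₁=0.012, θ₂=-0.010, ω₂=-0.011
apply F[28]=-0.279 → step 29: x=0.078, v=0.037, θ₁=-0.014, ω₁=0.014, θ₂=-0.010, ω₂=-0.008
apply F[29]=-0.265 → step 30: x=0.079, v=0.033, θ₁=-0.014, ω₁=0.015, θ₂=-0.010, ω₂=-0.005
Max |angle| over trajectory = 0.085 rad = 4.9°.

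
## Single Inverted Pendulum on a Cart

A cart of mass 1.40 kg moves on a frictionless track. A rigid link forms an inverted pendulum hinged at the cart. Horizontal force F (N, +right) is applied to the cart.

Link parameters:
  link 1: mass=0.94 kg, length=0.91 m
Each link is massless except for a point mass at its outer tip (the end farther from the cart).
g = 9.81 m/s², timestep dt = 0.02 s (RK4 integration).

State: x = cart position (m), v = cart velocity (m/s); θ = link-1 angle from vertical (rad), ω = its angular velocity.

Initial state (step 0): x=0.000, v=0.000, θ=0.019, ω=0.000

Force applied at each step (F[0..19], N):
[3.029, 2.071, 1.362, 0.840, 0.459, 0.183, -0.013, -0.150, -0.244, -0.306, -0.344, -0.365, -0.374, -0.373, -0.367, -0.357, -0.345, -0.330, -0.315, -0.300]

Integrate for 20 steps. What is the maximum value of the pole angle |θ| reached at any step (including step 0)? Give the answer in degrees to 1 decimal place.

apply F[0]=+3.029 → step 1: x=0.000, v=0.041, θ=0.019, ω=-0.041
apply F[1]=+2.071 → step 2: x=0.001, v=0.068, θ=0.018, ω=-0.067
apply F[2]=+1.362 → step 3: x=0.003, v=0.085, θ=0.016, ω=-0.082
apply F[3]=+0.840 → step 4: x=0.005, v=0.095, θ=0.014, ω=-0.090
apply F[4]=+0.459 → step 5: x=0.007, v=0.100, θ=0.012, ω=-0.092
apply F[5]=+0.183 → step 6: x=0.009, v=0.101, θ=0.011, ω=-0.091
apply F[6]=-0.013 → step 7: x=0.011, v=0.100, θ=0.009, ω=-0.087
apply F[7]=-0.150 → step 8: x=0.013, v=0.096, θ=0.007, ω=-0.082
apply F[8]=-0.244 → step 9: x=0.015, v=0.092, θ=0.006, ω=-0.076
apply F[9]=-0.306 → step 10: x=0.016, v=0.087, θ=0.004, ω=-0.069
apply F[10]=-0.344 → step 11: x=0.018, v=0.082, θ=0.003, ω=-0.062
apply F[11]=-0.365 → step 12: x=0.020, v=0.076, θ=0.002, ω=-0.056
apply F[12]=-0.374 → step 13: x=0.021, v=0.071, θ=0.001, ω=-0.050
apply F[13]=-0.373 → step 14: x=0.023, v=0.065, θ=-0.000, ω=-0.044
apply F[14]=-0.367 → step 15: x=0.024, v=0.060, θ=-0.001, ω=-0.038
apply F[15]=-0.357 → step 16: x=0.025, v=0.055, θ=-0.002, ω=-0.033
apply F[16]=-0.345 → step 17: x=0.026, v=0.051, θ=-0.002, ω=-0.029
apply F[17]=-0.330 → step 18: x=0.027, v=0.046, θ=-0.003, ω=-0.024
apply F[18]=-0.315 → step 19: x=0.028, v=0.042, θ=-0.003, ω=-0.021
apply F[19]=-0.300 → step 20: x=0.029, v=0.038, θ=-0.004, ω=-0.017
Max |angle| over trajectory = 0.019 rad = 1.1°.

Answer: 1.1°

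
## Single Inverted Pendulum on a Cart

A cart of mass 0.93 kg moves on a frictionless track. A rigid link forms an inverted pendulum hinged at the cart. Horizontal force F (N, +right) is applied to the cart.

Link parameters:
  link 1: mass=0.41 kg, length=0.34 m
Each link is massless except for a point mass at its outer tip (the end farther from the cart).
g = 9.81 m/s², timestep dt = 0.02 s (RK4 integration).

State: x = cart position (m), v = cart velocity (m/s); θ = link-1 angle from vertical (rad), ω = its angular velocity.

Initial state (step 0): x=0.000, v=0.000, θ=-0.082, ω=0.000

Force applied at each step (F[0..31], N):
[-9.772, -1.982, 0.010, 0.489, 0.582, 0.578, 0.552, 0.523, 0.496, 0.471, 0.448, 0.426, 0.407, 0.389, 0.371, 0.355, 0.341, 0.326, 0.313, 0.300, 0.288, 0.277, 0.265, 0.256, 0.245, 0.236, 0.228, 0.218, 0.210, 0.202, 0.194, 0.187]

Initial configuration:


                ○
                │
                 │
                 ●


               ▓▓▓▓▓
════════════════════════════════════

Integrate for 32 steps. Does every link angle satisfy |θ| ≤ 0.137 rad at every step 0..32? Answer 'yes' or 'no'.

apply F[0]=-9.772 → step 1: x=-0.002, v=-0.203, θ=-0.077, ω=0.548
apply F[1]=-1.982 → step 2: x=-0.006, v=-0.239, θ=-0.065, ω=0.614
apply F[2]=+0.010 → step 3: x=-0.011, v=-0.234, θ=-0.053, ω=0.565
apply F[3]=+0.489 → step 4: x=-0.016, v=-0.219, θ=-0.043, ω=0.495
apply F[4]=+0.582 → step 5: x=-0.020, v=-0.204, θ=-0.033, ω=0.426
apply F[5]=+0.578 → step 6: x=-0.024, v=-0.189, θ=-0.025, ω=0.366
apply F[6]=+0.552 → step 7: x=-0.027, v=-0.175, θ=-0.019, ω=0.312
apply F[7]=+0.523 → step 8: x=-0.031, v=-0.162, θ=-0.013, ω=0.266
apply F[8]=+0.496 → step 9: x=-0.034, v=-0.151, θ=-0.008, ω=0.226
apply F[9]=+0.471 → step 10: x=-0.037, v=-0.140, θ=-0.004, ω=0.192
apply F[10]=+0.448 → step 11: x=-0.040, v=-0.130, θ=-0.000, ω=0.162
apply F[11]=+0.426 → step 12: x=-0.042, v=-0.121, θ=0.003, ω=0.136
apply F[12]=+0.407 → step 13: x=-0.044, v=-0.113, θ=0.005, ω=0.113
apply F[13]=+0.389 → step 14: x=-0.047, v=-0.105, θ=0.007, ω=0.094
apply F[14]=+0.371 → step 15: x=-0.049, v=-0.098, θ=0.009, ω=0.077
apply F[15]=+0.355 → step 16: x=-0.051, v=-0.091, θ=0.010, ω=0.063
apply F[16]=+0.341 → step 17: x=-0.052, v=-0.085, θ=0.011, ω=0.050
apply F[17]=+0.326 → step 18: x=-0.054, v=-0.079, θ=0.012, ω=0.040
apply F[18]=+0.313 → step 19: x=-0.055, v=-0.073, θ=0.013, ω=0.030
apply F[19]=+0.300 → step 20: x=-0.057, v=-0.068, θ=0.014, ω=0.022
apply F[20]=+0.288 → step 21: x=-0.058, v=-0.063, θ=0.014, ω=0.016
apply F[21]=+0.277 → step 22: x=-0.059, v=-0.058, θ=0.014, ω=0.010
apply F[22]=+0.265 → step 23: x=-0.060, v=-0.053, θ=0.014, ω=0.005
apply F[23]=+0.256 → step 24: x=-0.062, v=-0.049, θ=0.014, ω=0.001
apply F[24]=+0.245 → step 25: x=-0.062, v=-0.045, θ=0.014, ω=-0.003
apply F[25]=+0.236 → step 26: x=-0.063, v=-0.041, θ=0.014, ω=-0.006
apply F[26]=+0.228 → step 27: x=-0.064, v=-0.038, θ=0.014, ω=-0.008
apply F[27]=+0.218 → step 28: x=-0.065, v=-0.034, θ=0.014, ω=-0.010
apply F[28]=+0.210 → step 29: x=-0.065, v=-0.031, θ=0.014, ω=-0.012
apply F[29]=+0.202 → step 30: x=-0.066, v=-0.028, θ=0.014, ω=-0.013
apply F[30]=+0.194 → step 31: x=-0.067, v=-0.025, θ=0.013, ω=-0.015
apply F[31]=+0.187 → step 32: x=-0.067, v=-0.022, θ=0.013, ω=-0.016
Max |angle| over trajectory = 0.082 rad; bound = 0.137 → within bound.

Answer: yes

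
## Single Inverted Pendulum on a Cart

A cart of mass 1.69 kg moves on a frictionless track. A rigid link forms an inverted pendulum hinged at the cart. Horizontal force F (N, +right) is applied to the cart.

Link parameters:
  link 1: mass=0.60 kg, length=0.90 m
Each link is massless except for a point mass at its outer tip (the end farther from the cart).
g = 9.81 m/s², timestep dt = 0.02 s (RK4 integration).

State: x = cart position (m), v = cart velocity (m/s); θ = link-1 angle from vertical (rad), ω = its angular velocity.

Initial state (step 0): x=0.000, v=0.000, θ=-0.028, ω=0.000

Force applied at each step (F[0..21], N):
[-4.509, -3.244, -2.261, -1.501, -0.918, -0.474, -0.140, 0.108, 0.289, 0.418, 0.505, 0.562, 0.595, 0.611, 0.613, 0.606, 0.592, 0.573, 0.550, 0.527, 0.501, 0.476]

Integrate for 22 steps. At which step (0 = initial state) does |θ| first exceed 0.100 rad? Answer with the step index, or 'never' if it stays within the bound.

apply F[0]=-4.509 → step 1: x=-0.001, v=-0.051, θ=-0.027, ω=0.051
apply F[1]=-3.244 → step 2: x=-0.002, v=-0.088, θ=-0.026, ω=0.086
apply F[2]=-2.261 → step 3: x=-0.004, v=-0.113, θ=-0.024, ω=0.108
apply F[3]=-1.501 → step 4: x=-0.006, v=-0.129, θ=-0.022, ω=0.121
apply F[4]=-0.918 → step 5: x=-0.009, v=-0.139, θ=-0.019, ω=0.127
apply F[5]=-0.474 → step 6: x=-0.012, v=-0.143, θ=-0.017, ω=0.128
apply F[6]=-0.140 → step 7: x=-0.015, v=-0.143, θ=-0.014, ω=0.125
apply F[7]=+0.108 → step 8: x=-0.018, v=-0.141, θ=-0.012, ω=0.120
apply F[8]=+0.289 → step 9: x=-0.020, v=-0.137, θ=-0.010, ω=0.113
apply F[9]=+0.418 → step 10: x=-0.023, v=-0.132, θ=-0.007, ω=0.105
apply F[10]=+0.505 → step 11: x=-0.026, v=-0.125, θ=-0.005, ω=0.096
apply F[11]=+0.562 → step 12: x=-0.028, v=-0.118, θ=-0.004, ω=0.087
apply F[12]=+0.595 → step 13: x=-0.030, v=-0.111, θ=-0.002, ω=0.079
apply F[13]=+0.611 → step 14: x=-0.032, v=-0.104, θ=-0.000, ω=0.071
apply F[14]=+0.613 → step 15: x=-0.034, v=-0.096, θ=0.001, ω=0.063
apply F[15]=+0.606 → step 16: x=-0.036, v=-0.089, θ=0.002, ω=0.055
apply F[16]=+0.592 → step 17: x=-0.038, v=-0.082, θ=0.003, ω=0.048
apply F[17]=+0.573 → step 18: x=-0.040, v=-0.076, θ=0.004, ω=0.042
apply F[18]=+0.550 → step 19: x=-0.041, v=-0.070, θ=0.005, ω=0.036
apply F[19]=+0.527 → step 20: x=-0.042, v=-0.064, θ=0.005, ω=0.030
apply F[20]=+0.501 → step 21: x=-0.044, v=-0.058, θ=0.006, ω=0.025
apply F[21]=+0.476 → step 22: x=-0.045, v=-0.053, θ=0.006, ω=0.021
max |θ| = 0.028 ≤ 0.100 over all 23 states.

Answer: never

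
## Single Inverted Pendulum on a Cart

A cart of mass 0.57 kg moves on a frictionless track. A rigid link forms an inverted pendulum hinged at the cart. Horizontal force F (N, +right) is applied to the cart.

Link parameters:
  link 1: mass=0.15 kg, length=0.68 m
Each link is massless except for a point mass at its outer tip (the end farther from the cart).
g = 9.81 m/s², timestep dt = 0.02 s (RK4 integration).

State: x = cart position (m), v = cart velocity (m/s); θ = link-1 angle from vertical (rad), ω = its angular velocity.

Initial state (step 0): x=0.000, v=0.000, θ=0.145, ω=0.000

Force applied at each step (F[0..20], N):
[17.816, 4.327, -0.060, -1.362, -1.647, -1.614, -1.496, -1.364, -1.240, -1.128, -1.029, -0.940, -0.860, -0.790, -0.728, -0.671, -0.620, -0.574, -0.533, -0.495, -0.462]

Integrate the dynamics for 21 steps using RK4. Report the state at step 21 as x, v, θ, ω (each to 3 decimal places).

Answer: x=0.166, v=0.131, θ=-0.028, ω=-0.036

Derivation:
apply F[0]=+17.816 → step 1: x=0.006, v=0.615, θ=0.136, ω=-0.854
apply F[1]=+4.327 → step 2: x=0.020, v=0.760, θ=0.118, ω=-1.029
apply F[2]=-0.060 → step 3: x=0.035, v=0.753, θ=0.097, ω=-0.988
apply F[3]=-1.362 → step 4: x=0.050, v=0.701, θ=0.079, ω=-0.886
apply F[4]=-1.647 → step 5: x=0.063, v=0.640, θ=0.062, ω=-0.776
apply F[5]=-1.614 → step 6: x=0.075, v=0.580, θ=0.048, ω=-0.673
apply F[6]=-1.496 → step 7: x=0.086, v=0.526, θ=0.035, ω=-0.581
apply F[7]=-1.364 → step 8: x=0.096, v=0.476, θ=0.024, ω=-0.500
apply F[8]=-1.240 → step 9: x=0.105, v=0.432, θ=0.015, ω=-0.429
apply F[9]=-1.128 → step 10: x=0.114, v=0.392, θ=0.007, ω=-0.367
apply F[10]=-1.029 → step 11: x=0.121, v=0.355, θ=0.000, ω=-0.313
apply F[11]=-0.940 → step 12: x=0.128, v=0.323, θ=-0.005, ω=-0.265
apply F[12]=-0.860 → step 13: x=0.134, v=0.293, θ=-0.010, ω=-0.224
apply F[13]=-0.790 → step 14: x=0.140, v=0.266, θ=-0.014, ω=-0.187
apply F[14]=-0.728 → step 15: x=0.145, v=0.241, θ=-0.018, ω=-0.156
apply F[15]=-0.671 → step 16: x=0.149, v=0.219, θ=-0.021, ω=-0.128
apply F[16]=-0.620 → step 17: x=0.153, v=0.198, θ=-0.023, ω=-0.104
apply F[17]=-0.574 → step 18: x=0.157, v=0.179, θ=-0.025, ω=-0.083
apply F[18]=-0.533 → step 19: x=0.161, v=0.162, θ=-0.026, ω=-0.065
apply F[19]=-0.495 → step 20: x=0.164, v=0.146, θ=-0.028, ω=-0.050
apply F[20]=-0.462 → step 21: x=0.166, v=0.131, θ=-0.028, ω=-0.036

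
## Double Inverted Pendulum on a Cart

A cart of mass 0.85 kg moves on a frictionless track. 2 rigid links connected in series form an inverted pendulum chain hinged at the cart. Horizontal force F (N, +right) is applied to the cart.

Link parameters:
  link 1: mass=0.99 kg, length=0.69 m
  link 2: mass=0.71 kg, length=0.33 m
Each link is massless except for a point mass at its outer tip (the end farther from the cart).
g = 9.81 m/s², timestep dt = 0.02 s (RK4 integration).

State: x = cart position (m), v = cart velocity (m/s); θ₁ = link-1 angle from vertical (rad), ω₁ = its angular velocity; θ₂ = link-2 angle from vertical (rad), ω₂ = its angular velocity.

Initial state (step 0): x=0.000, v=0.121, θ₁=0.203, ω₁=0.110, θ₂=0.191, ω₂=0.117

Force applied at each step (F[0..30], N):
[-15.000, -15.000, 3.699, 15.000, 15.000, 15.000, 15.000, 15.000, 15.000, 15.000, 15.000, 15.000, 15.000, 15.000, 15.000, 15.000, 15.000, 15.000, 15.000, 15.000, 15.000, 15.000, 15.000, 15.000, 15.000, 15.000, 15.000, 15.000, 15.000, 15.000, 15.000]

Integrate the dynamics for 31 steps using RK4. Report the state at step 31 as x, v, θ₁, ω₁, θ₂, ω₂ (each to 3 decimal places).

apply F[0]=-15.000 → step 1: x=-0.002, v=-0.276, θ₁=0.211, ω₁=0.733, θ₂=0.193, ω₂=0.109
apply F[1]=-15.000 → step 2: x=-0.011, v=-0.668, θ₁=0.232, ω₁=1.352, θ₂=0.195, ω₂=0.097
apply F[2]=+3.699 → step 3: x=-0.024, v=-0.662, θ₁=0.260, ω₁=1.421, θ₂=0.197, ω₂=0.054
apply F[3]=+15.000 → step 4: x=-0.035, v=-0.431, θ₁=0.286, ω₁=1.194, θ₂=0.197, ω₂=-0.036
apply F[4]=+15.000 → step 5: x=-0.042, v=-0.215, θ₁=0.308, ω₁=1.001, θ₂=0.195, ω₂=-0.158
apply F[5]=+15.000 → step 6: x=-0.044, v=-0.009, θ₁=0.326, ω₁=0.837, θ₂=0.191, ω₂=-0.310
apply F[6]=+15.000 → step 7: x=-0.042, v=0.188, θ₁=0.342, ω₁=0.697, θ₂=0.183, ω₂=-0.492
apply F[7]=+15.000 → step 8: x=-0.036, v=0.378, θ₁=0.354, ω₁=0.575, θ₂=0.171, ω₂=-0.702
apply F[8]=+15.000 → step 9: x=-0.027, v=0.565, θ₁=0.365, ω₁=0.470, θ₂=0.154, ω₂=-0.944
apply F[9]=+15.000 → step 10: x=-0.014, v=0.748, θ₁=0.373, ω₁=0.377, θ₂=0.133, ω₂=-1.217
apply F[10]=+15.000 → step 11: x=0.003, v=0.930, θ₁=0.380, ω₁=0.293, θ₂=0.105, ω₂=-1.524
apply F[11]=+15.000 → step 12: x=0.023, v=1.113, θ₁=0.385, ω₁=0.216, θ₂=0.072, ω₂=-1.867
apply F[12]=+15.000 → step 13: x=0.047, v=1.298, θ₁=0.389, ω₁=0.141, θ₂=0.031, ω₂=-2.248
apply F[13]=+15.000 → step 14: x=0.075, v=1.486, θ₁=0.391, ω₁=0.065, θ₂=-0.019, ω₂=-2.668
apply F[14]=+15.000 → step 15: x=0.107, v=1.681, θ₁=0.391, ω₁=-0.019, θ₂=-0.076, ω₂=-3.126
apply F[15]=+15.000 → step 16: x=0.143, v=1.883, θ₁=0.390, ω₁=-0.117, θ₂=-0.144, ω₂=-3.620
apply F[16]=+15.000 → step 17: x=0.182, v=2.094, θ₁=0.386, ω₁=-0.237, θ₂=-0.221, ω₂=-4.145
apply F[17]=+15.000 → step 18: x=0.226, v=2.316, θ₁=0.380, ω₁=-0.389, θ₂=-0.310, ω₂=-4.694
apply F[18]=+15.000 → step 19: x=0.275, v=2.550, θ₁=0.370, ω₁=-0.582, θ₂=-0.409, ω₂=-5.259
apply F[19]=+15.000 → step 20: x=0.329, v=2.797, θ₁=0.356, ω₁=-0.829, θ₂=-0.520, ω₂=-5.830
apply F[20]=+15.000 → step 21: x=0.387, v=3.057, θ₁=0.337, ω₁=-1.139, θ₂=-0.642, ω₂=-6.395
apply F[21]=+15.000 → step 22: x=0.451, v=3.333, θ₁=0.310, ω₁=-1.523, θ₂=-0.776, ω₂=-6.940
apply F[22]=+15.000 → step 23: x=0.520, v=3.623, θ₁=0.275, ω₁=-1.991, θ₂=-0.920, ω₂=-7.445
apply F[23]=+15.000 → step 24: x=0.596, v=3.932, θ₁=0.230, ω₁=-2.547, θ₂=-1.073, ω₂=-7.880
apply F[24]=+15.000 → step 25: x=0.678, v=4.259, θ₁=0.173, ω₁=-3.194, θ₂=-1.234, ω₂=-8.201
apply F[25]=+15.000 → step 26: x=0.766, v=4.604, θ₁=0.102, ω₁=-3.919, θ₂=-1.400, ω₂=-8.339
apply F[26]=+15.000 → step 27: x=0.862, v=4.959, θ₁=0.016, ω₁=-4.691, θ₂=-1.566, ω₂=-8.204
apply F[27]=+15.000 → step 28: x=0.965, v=5.305, θ₁=-0.086, ω₁=-5.450, θ₂=-1.726, ω₂=-7.707
apply F[28]=+15.000 → step 29: x=1.074, v=5.606, θ₁=-0.202, ω₁=-6.119, θ₂=-1.871, ω₂=-6.800
apply F[29]=+15.000 → step 30: x=1.189, v=5.829, θ₁=-0.329, ω₁=-6.633, θ₂=-1.995, ω₂=-5.524
apply F[30]=+15.000 → step 31: x=1.307, v=5.954, θ₁=-0.466, ω₁=-6.978, θ₂=-2.091, ω₂=-4.000

Answer: x=1.307, v=5.954, θ₁=-0.466, ω₁=-6.978, θ₂=-2.091, ω₂=-4.000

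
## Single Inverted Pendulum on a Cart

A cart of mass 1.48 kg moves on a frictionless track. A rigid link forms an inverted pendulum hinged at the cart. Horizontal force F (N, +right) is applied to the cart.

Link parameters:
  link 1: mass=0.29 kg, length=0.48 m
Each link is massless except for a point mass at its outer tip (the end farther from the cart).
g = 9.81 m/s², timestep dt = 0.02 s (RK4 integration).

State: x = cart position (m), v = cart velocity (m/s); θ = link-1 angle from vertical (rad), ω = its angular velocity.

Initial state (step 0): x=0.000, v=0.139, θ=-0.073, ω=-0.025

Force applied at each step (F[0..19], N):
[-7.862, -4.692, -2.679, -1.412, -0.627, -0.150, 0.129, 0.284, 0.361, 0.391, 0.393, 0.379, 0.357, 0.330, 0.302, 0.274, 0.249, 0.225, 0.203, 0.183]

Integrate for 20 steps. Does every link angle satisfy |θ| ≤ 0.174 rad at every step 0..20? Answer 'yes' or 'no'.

apply F[0]=-7.862 → step 1: x=0.002, v=0.036, θ=-0.072, ω=0.160
apply F[1]=-4.692 → step 2: x=0.002, v=-0.025, θ=-0.067, ω=0.258
apply F[2]=-2.679 → step 3: x=0.001, v=-0.059, θ=-0.062, ω=0.301
apply F[3]=-1.412 → step 4: x=-0.000, v=-0.076, θ=-0.056, ω=0.312
apply F[4]=-0.627 → step 5: x=-0.002, v=-0.082, θ=-0.050, ω=0.304
apply F[5]=-0.150 → step 6: x=-0.004, v=-0.082, θ=-0.044, ω=0.286
apply F[6]=+0.129 → step 7: x=-0.005, v=-0.079, θ=-0.038, ω=0.262
apply F[7]=+0.284 → step 8: x=-0.007, v=-0.074, θ=-0.033, ω=0.237
apply F[8]=+0.361 → step 9: x=-0.008, v=-0.068, θ=-0.029, ω=0.211
apply F[9]=+0.391 → step 10: x=-0.009, v=-0.061, θ=-0.025, ω=0.187
apply F[10]=+0.393 → step 11: x=-0.011, v=-0.055, θ=-0.021, ω=0.165
apply F[11]=+0.379 → step 12: x=-0.012, v=-0.049, θ=-0.018, ω=0.145
apply F[12]=+0.357 → step 13: x=-0.013, v=-0.044, θ=-0.015, ω=0.126
apply F[13]=+0.330 → step 14: x=-0.013, v=-0.039, θ=-0.013, ω=0.110
apply F[14]=+0.302 → step 15: x=-0.014, v=-0.034, θ=-0.011, ω=0.096
apply F[15]=+0.274 → step 16: x=-0.015, v=-0.030, θ=-0.009, ω=0.083
apply F[16]=+0.249 → step 17: x=-0.015, v=-0.027, θ=-0.008, ω=0.072
apply F[17]=+0.225 → step 18: x=-0.016, v=-0.023, θ=-0.006, ω=0.062
apply F[18]=+0.203 → step 19: x=-0.016, v=-0.020, θ=-0.005, ω=0.054
apply F[19]=+0.183 → step 20: x=-0.017, v=-0.018, θ=-0.004, ω=0.046
Max |angle| over trajectory = 0.073 rad; bound = 0.174 → within bound.

Answer: yes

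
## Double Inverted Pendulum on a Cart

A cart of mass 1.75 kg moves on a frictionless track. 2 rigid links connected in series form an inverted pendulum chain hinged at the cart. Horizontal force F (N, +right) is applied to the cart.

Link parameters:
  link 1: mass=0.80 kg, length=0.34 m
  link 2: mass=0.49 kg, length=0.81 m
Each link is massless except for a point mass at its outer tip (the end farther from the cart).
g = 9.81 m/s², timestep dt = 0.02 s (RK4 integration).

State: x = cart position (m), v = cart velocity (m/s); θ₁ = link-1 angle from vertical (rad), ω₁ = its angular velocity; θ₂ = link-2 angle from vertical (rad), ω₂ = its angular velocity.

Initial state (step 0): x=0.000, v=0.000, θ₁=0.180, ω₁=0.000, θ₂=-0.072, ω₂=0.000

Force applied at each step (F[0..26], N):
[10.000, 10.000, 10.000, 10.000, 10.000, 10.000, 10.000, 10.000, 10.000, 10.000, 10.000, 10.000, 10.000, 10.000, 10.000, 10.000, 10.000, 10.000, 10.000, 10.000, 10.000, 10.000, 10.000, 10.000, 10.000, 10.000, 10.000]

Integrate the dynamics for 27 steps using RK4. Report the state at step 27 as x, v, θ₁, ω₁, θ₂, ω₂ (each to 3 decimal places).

Answer: x=0.712, v=2.411, θ₁=-1.140, ω₁=-7.157, θ₂=-0.704, ω₂=-2.048

Derivation:
apply F[0]=+10.000 → step 1: x=0.001, v=0.088, θ₁=0.179, ω₁=-0.063, θ₂=-0.073, ω₂=-0.100
apply F[1]=+10.000 → step 2: x=0.004, v=0.176, θ₁=0.177, ω₁=-0.128, θ₂=-0.076, ω₂=-0.200
apply F[2]=+10.000 → step 3: x=0.008, v=0.264, θ₁=0.174, ω₁=-0.196, θ₂=-0.081, ω₂=-0.300
apply F[3]=+10.000 → step 4: x=0.014, v=0.353, θ₁=0.170, ω₁=-0.267, θ₂=-0.088, ω₂=-0.401
apply F[4]=+10.000 → step 5: x=0.022, v=0.443, θ₁=0.163, ω₁=-0.345, θ₂=-0.097, ω₂=-0.502
apply F[5]=+10.000 → step 6: x=0.032, v=0.534, θ₁=0.156, ω₁=-0.430, θ₂=-0.108, ω₂=-0.604
apply F[6]=+10.000 → step 7: x=0.043, v=0.627, θ₁=0.146, ω₁=-0.526, θ₂=-0.121, ω₂=-0.706
apply F[7]=+10.000 → step 8: x=0.057, v=0.721, θ₁=0.135, ω₁=-0.633, θ₂=-0.136, ω₂=-0.809
apply F[8]=+10.000 → step 9: x=0.072, v=0.818, θ₁=0.121, ω₁=-0.755, θ₂=-0.154, ω₂=-0.911
apply F[9]=+10.000 → step 10: x=0.090, v=0.916, θ₁=0.104, ω₁=-0.894, θ₂=-0.173, ω₂=-1.012
apply F[10]=+10.000 → step 11: x=0.109, v=1.018, θ₁=0.085, ω₁=-1.055, θ₂=-0.194, ω₂=-1.113
apply F[11]=+10.000 → step 12: x=0.130, v=1.123, θ₁=0.062, ω₁=-1.241, θ₂=-0.217, ω₂=-1.210
apply F[12]=+10.000 → step 13: x=0.154, v=1.231, θ₁=0.035, ω₁=-1.457, θ₂=-0.242, ω₂=-1.304
apply F[13]=+10.000 → step 14: x=0.180, v=1.343, θ₁=0.003, ω₁=-1.706, θ₂=-0.269, ω₂=-1.393
apply F[14]=+10.000 → step 15: x=0.208, v=1.458, θ₁=-0.033, ω₁=-1.995, θ₂=-0.298, ω₂=-1.473
apply F[15]=+10.000 → step 16: x=0.238, v=1.578, θ₁=-0.077, ω₁=-2.327, θ₂=-0.328, ω₂=-1.544
apply F[16]=+10.000 → step 17: x=0.271, v=1.701, θ₁=-0.127, ω₁=-2.706, θ₂=-0.360, ω₂=-1.602
apply F[17]=+10.000 → step 18: x=0.306, v=1.827, θ₁=-0.185, ω₁=-3.132, θ₂=-0.392, ω₂=-1.644
apply F[18]=+10.000 → step 19: x=0.344, v=1.952, θ₁=-0.252, ω₁=-3.602, θ₂=-0.425, ω₂=-1.671
apply F[19]=+10.000 → step 20: x=0.384, v=2.073, θ₁=-0.330, ω₁=-4.108, θ₂=-0.459, ω₂=-1.681
apply F[20]=+10.000 → step 21: x=0.427, v=2.186, θ₁=-0.417, ω₁=-4.632, θ₂=-0.493, ω₂=-1.681
apply F[21]=+10.000 → step 22: x=0.471, v=2.284, θ₁=-0.515, ω₁=-5.154, θ₂=-0.526, ω₂=-1.677
apply F[22]=+10.000 → step 23: x=0.518, v=2.361, θ₁=-0.623, ω₁=-5.651, θ₂=-0.560, ω₂=-1.682
apply F[23]=+10.000 → step 24: x=0.566, v=2.414, θ₁=-0.741, ω₁=-6.104, θ₂=-0.594, ω₂=-1.710
apply F[24]=+10.000 → step 25: x=0.614, v=2.440, θ₁=-0.867, ω₁=-6.504, θ₂=-0.628, ω₂=-1.774
apply F[25]=+10.000 → step 26: x=0.663, v=2.438, θ₁=-1.000, ω₁=-6.853, θ₂=-0.665, ω₂=-1.884
apply F[26]=+10.000 → step 27: x=0.712, v=2.411, θ₁=-1.140, ω₁=-7.157, θ₂=-0.704, ω₂=-2.048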